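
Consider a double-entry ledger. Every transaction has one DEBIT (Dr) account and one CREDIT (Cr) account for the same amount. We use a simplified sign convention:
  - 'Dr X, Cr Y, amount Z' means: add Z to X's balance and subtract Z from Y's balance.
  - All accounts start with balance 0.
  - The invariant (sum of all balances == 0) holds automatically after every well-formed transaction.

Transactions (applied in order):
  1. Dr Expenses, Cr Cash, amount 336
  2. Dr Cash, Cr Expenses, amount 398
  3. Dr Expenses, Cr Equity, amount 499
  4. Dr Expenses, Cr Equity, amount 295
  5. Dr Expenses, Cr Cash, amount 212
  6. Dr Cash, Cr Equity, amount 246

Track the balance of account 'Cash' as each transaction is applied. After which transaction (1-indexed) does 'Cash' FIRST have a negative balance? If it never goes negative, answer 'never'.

Answer: 1

Derivation:
After txn 1: Cash=-336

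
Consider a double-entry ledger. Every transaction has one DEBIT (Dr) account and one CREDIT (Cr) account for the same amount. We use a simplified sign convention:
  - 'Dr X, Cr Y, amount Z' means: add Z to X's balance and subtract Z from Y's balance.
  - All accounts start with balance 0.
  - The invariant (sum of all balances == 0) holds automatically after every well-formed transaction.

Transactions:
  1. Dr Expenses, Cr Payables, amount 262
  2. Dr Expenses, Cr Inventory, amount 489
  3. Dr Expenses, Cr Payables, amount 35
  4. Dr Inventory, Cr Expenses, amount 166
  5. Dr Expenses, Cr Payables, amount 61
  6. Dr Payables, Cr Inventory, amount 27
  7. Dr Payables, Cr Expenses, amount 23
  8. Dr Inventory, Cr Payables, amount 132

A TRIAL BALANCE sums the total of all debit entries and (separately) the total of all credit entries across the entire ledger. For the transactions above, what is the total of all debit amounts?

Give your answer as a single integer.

Txn 1: debit+=262
Txn 2: debit+=489
Txn 3: debit+=35
Txn 4: debit+=166
Txn 5: debit+=61
Txn 6: debit+=27
Txn 7: debit+=23
Txn 8: debit+=132
Total debits = 1195

Answer: 1195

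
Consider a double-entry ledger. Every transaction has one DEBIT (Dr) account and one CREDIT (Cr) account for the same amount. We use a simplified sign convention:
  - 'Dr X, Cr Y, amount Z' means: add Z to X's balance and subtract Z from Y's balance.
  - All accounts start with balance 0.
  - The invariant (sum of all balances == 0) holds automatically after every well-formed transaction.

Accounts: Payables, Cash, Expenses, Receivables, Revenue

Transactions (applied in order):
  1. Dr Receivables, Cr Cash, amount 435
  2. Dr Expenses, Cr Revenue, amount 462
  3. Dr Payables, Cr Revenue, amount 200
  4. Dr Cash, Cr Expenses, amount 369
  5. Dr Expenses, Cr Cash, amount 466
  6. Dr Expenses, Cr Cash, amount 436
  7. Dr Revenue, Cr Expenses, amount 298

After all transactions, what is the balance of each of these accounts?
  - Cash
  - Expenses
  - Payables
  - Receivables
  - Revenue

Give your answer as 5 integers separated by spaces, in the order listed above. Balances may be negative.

After txn 1 (Dr Receivables, Cr Cash, amount 435): Cash=-435 Receivables=435
After txn 2 (Dr Expenses, Cr Revenue, amount 462): Cash=-435 Expenses=462 Receivables=435 Revenue=-462
After txn 3 (Dr Payables, Cr Revenue, amount 200): Cash=-435 Expenses=462 Payables=200 Receivables=435 Revenue=-662
After txn 4 (Dr Cash, Cr Expenses, amount 369): Cash=-66 Expenses=93 Payables=200 Receivables=435 Revenue=-662
After txn 5 (Dr Expenses, Cr Cash, amount 466): Cash=-532 Expenses=559 Payables=200 Receivables=435 Revenue=-662
After txn 6 (Dr Expenses, Cr Cash, amount 436): Cash=-968 Expenses=995 Payables=200 Receivables=435 Revenue=-662
After txn 7 (Dr Revenue, Cr Expenses, amount 298): Cash=-968 Expenses=697 Payables=200 Receivables=435 Revenue=-364

Answer: -968 697 200 435 -364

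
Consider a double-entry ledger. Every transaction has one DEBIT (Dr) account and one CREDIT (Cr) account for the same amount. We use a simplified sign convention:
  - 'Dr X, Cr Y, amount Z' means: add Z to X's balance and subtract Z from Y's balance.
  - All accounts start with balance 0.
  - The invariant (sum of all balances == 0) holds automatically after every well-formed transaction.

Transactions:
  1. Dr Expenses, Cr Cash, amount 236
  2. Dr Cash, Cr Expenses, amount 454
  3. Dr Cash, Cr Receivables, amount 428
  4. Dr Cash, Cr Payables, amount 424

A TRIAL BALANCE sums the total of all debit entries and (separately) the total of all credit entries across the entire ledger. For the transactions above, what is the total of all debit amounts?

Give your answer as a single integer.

Answer: 1542

Derivation:
Txn 1: debit+=236
Txn 2: debit+=454
Txn 3: debit+=428
Txn 4: debit+=424
Total debits = 1542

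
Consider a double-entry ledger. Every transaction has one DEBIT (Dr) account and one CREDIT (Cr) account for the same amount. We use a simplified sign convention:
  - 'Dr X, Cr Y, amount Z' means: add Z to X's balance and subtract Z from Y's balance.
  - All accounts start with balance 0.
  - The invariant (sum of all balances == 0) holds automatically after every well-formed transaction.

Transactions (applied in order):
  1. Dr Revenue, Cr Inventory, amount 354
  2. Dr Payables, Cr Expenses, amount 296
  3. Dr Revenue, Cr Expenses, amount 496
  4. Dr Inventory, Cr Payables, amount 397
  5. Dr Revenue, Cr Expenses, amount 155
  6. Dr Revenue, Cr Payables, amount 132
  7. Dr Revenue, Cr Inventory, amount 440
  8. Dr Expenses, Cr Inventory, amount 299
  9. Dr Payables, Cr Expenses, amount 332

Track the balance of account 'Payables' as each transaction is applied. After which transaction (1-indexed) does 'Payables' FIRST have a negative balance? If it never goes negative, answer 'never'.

After txn 1: Payables=0
After txn 2: Payables=296
After txn 3: Payables=296
After txn 4: Payables=-101

Answer: 4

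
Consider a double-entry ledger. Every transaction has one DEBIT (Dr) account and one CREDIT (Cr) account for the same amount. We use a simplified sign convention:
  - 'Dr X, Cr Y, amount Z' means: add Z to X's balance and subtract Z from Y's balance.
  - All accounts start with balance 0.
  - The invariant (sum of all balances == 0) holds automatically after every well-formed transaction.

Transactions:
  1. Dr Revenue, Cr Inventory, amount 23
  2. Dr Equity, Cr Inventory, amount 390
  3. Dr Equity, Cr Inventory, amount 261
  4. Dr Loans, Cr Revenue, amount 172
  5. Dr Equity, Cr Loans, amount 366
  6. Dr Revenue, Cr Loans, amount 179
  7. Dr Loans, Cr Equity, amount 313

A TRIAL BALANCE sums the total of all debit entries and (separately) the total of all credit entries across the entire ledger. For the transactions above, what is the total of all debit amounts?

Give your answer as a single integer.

Txn 1: debit+=23
Txn 2: debit+=390
Txn 3: debit+=261
Txn 4: debit+=172
Txn 5: debit+=366
Txn 6: debit+=179
Txn 7: debit+=313
Total debits = 1704

Answer: 1704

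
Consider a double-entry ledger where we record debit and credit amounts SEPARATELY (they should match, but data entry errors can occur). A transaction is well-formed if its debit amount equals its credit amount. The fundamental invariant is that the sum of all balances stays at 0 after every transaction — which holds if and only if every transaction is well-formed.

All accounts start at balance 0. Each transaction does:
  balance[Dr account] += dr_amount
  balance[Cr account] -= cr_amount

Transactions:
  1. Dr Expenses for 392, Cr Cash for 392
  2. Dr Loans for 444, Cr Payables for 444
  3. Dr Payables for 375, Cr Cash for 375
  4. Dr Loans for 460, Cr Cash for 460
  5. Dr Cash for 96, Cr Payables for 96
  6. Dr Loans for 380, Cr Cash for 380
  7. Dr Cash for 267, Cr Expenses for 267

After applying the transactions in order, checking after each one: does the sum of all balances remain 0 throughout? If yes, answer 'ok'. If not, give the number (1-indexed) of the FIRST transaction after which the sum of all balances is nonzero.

After txn 1: dr=392 cr=392 sum_balances=0
After txn 2: dr=444 cr=444 sum_balances=0
After txn 3: dr=375 cr=375 sum_balances=0
After txn 4: dr=460 cr=460 sum_balances=0
After txn 5: dr=96 cr=96 sum_balances=0
After txn 6: dr=380 cr=380 sum_balances=0
After txn 7: dr=267 cr=267 sum_balances=0

Answer: ok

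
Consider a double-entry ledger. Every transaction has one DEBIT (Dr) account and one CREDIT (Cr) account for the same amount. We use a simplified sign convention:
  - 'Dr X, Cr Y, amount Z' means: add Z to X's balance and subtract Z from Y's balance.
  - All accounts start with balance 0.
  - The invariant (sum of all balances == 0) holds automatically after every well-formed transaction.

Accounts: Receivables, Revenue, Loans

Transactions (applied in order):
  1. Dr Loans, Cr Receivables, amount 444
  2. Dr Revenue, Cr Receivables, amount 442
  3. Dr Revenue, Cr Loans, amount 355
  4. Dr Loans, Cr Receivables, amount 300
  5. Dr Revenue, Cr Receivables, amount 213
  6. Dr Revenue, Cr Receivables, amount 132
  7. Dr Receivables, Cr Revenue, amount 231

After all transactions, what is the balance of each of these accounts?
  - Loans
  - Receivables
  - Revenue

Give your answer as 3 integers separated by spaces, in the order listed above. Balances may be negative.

After txn 1 (Dr Loans, Cr Receivables, amount 444): Loans=444 Receivables=-444
After txn 2 (Dr Revenue, Cr Receivables, amount 442): Loans=444 Receivables=-886 Revenue=442
After txn 3 (Dr Revenue, Cr Loans, amount 355): Loans=89 Receivables=-886 Revenue=797
After txn 4 (Dr Loans, Cr Receivables, amount 300): Loans=389 Receivables=-1186 Revenue=797
After txn 5 (Dr Revenue, Cr Receivables, amount 213): Loans=389 Receivables=-1399 Revenue=1010
After txn 6 (Dr Revenue, Cr Receivables, amount 132): Loans=389 Receivables=-1531 Revenue=1142
After txn 7 (Dr Receivables, Cr Revenue, amount 231): Loans=389 Receivables=-1300 Revenue=911

Answer: 389 -1300 911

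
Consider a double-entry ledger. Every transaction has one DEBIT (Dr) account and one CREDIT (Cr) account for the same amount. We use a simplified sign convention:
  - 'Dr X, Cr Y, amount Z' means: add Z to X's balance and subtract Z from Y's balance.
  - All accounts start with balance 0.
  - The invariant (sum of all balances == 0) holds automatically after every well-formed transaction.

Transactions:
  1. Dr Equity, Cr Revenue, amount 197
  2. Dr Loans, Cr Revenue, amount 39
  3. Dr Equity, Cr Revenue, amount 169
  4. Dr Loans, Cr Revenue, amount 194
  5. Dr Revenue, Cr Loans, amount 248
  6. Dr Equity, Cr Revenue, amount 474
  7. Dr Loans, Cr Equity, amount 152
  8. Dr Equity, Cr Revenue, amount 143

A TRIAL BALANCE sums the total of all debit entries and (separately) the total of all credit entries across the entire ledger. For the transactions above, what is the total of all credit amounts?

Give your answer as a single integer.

Txn 1: credit+=197
Txn 2: credit+=39
Txn 3: credit+=169
Txn 4: credit+=194
Txn 5: credit+=248
Txn 6: credit+=474
Txn 7: credit+=152
Txn 8: credit+=143
Total credits = 1616

Answer: 1616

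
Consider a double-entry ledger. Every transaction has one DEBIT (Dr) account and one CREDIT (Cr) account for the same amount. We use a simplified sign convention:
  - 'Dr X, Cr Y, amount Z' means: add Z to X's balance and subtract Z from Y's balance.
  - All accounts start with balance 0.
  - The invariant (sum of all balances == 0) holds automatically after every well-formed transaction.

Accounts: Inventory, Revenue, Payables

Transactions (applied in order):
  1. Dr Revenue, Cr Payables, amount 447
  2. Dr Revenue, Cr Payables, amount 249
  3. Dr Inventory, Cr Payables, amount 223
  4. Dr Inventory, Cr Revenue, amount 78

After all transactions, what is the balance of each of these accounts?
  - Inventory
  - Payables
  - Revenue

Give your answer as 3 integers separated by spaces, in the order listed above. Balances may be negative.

After txn 1 (Dr Revenue, Cr Payables, amount 447): Payables=-447 Revenue=447
After txn 2 (Dr Revenue, Cr Payables, amount 249): Payables=-696 Revenue=696
After txn 3 (Dr Inventory, Cr Payables, amount 223): Inventory=223 Payables=-919 Revenue=696
After txn 4 (Dr Inventory, Cr Revenue, amount 78): Inventory=301 Payables=-919 Revenue=618

Answer: 301 -919 618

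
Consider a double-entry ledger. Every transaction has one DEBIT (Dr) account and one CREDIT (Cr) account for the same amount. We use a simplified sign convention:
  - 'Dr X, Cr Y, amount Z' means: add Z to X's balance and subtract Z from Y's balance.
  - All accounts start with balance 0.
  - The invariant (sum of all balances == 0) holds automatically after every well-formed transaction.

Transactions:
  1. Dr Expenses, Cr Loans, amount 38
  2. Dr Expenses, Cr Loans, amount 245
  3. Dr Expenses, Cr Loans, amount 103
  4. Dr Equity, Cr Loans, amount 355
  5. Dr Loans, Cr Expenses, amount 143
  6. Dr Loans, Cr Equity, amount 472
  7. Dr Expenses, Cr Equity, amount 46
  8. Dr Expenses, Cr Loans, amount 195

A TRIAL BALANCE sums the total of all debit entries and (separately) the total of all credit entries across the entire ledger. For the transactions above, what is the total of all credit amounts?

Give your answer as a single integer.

Answer: 1597

Derivation:
Txn 1: credit+=38
Txn 2: credit+=245
Txn 3: credit+=103
Txn 4: credit+=355
Txn 5: credit+=143
Txn 6: credit+=472
Txn 7: credit+=46
Txn 8: credit+=195
Total credits = 1597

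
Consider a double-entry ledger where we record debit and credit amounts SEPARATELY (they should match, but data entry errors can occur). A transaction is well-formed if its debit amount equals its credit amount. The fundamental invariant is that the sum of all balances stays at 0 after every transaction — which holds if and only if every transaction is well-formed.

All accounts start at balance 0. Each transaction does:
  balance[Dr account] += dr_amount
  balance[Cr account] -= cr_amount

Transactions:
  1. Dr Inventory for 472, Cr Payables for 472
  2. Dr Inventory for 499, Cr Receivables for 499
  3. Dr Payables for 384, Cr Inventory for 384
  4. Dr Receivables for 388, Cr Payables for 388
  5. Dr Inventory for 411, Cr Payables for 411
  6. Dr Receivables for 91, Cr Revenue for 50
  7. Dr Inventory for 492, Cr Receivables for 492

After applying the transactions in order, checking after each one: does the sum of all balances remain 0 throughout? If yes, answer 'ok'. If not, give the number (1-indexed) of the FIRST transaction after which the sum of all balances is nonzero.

After txn 1: dr=472 cr=472 sum_balances=0
After txn 2: dr=499 cr=499 sum_balances=0
After txn 3: dr=384 cr=384 sum_balances=0
After txn 4: dr=388 cr=388 sum_balances=0
After txn 5: dr=411 cr=411 sum_balances=0
After txn 6: dr=91 cr=50 sum_balances=41
After txn 7: dr=492 cr=492 sum_balances=41

Answer: 6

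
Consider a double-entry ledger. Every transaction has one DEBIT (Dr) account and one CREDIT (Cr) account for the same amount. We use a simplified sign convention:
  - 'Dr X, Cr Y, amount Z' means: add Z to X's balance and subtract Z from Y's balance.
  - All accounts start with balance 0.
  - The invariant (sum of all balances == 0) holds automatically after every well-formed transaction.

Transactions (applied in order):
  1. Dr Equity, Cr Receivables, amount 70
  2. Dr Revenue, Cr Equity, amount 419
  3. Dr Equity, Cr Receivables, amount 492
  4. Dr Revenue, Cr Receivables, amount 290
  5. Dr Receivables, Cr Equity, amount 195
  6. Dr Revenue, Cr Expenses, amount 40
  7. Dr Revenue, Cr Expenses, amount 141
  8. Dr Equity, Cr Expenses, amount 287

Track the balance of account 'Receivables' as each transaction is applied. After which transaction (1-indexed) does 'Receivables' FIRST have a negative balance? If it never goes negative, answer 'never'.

After txn 1: Receivables=-70

Answer: 1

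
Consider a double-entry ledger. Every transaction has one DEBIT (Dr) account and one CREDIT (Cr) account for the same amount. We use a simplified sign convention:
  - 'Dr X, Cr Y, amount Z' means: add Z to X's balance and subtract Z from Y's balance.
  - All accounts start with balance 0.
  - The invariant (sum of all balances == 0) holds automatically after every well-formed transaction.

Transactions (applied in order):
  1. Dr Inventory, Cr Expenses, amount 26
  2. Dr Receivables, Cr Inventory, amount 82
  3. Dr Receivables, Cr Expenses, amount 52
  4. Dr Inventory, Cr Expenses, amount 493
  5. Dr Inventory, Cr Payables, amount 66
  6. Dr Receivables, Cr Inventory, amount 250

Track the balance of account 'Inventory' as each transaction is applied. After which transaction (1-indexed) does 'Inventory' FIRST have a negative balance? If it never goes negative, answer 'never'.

Answer: 2

Derivation:
After txn 1: Inventory=26
After txn 2: Inventory=-56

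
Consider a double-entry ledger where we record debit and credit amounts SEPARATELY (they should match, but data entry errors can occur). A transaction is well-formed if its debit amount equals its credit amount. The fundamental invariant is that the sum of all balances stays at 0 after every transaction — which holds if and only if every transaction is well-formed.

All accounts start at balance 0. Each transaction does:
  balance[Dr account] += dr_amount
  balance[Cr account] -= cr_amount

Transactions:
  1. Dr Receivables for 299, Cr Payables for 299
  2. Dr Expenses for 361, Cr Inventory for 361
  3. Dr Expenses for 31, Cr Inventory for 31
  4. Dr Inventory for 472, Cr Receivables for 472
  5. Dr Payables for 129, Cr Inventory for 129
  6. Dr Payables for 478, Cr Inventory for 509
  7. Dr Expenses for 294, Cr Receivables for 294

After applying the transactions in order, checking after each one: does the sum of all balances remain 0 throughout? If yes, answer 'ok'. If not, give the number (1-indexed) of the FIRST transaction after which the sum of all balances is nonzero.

After txn 1: dr=299 cr=299 sum_balances=0
After txn 2: dr=361 cr=361 sum_balances=0
After txn 3: dr=31 cr=31 sum_balances=0
After txn 4: dr=472 cr=472 sum_balances=0
After txn 5: dr=129 cr=129 sum_balances=0
After txn 6: dr=478 cr=509 sum_balances=-31
After txn 7: dr=294 cr=294 sum_balances=-31

Answer: 6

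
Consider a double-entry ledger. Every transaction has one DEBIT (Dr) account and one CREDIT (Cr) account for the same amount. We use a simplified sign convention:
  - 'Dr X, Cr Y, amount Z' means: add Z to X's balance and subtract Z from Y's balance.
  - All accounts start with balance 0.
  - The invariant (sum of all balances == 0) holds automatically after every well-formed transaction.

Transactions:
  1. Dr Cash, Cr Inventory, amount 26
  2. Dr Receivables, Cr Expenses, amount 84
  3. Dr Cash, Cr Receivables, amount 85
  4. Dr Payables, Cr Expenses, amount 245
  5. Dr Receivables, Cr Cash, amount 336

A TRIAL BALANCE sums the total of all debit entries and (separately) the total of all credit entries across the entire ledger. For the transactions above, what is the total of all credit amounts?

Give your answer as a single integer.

Answer: 776

Derivation:
Txn 1: credit+=26
Txn 2: credit+=84
Txn 3: credit+=85
Txn 4: credit+=245
Txn 5: credit+=336
Total credits = 776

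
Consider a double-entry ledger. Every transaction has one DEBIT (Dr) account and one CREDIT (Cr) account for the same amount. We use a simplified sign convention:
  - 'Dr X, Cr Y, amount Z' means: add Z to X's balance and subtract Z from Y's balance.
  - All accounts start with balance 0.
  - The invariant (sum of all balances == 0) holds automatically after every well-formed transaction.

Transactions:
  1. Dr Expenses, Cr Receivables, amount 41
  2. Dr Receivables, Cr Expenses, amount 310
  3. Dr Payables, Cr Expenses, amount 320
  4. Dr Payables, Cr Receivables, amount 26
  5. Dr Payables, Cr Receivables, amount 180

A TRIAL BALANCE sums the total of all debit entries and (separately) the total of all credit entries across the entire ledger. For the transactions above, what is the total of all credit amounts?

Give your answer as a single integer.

Answer: 877

Derivation:
Txn 1: credit+=41
Txn 2: credit+=310
Txn 3: credit+=320
Txn 4: credit+=26
Txn 5: credit+=180
Total credits = 877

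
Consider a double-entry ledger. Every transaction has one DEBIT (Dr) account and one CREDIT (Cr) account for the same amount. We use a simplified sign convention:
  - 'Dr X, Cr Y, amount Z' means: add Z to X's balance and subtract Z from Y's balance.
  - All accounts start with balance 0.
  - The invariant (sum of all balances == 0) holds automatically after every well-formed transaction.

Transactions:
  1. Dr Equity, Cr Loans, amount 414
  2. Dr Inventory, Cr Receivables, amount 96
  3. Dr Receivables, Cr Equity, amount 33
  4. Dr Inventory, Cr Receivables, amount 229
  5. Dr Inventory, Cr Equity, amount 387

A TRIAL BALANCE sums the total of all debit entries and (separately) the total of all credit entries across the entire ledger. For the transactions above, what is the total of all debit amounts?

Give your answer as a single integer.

Txn 1: debit+=414
Txn 2: debit+=96
Txn 3: debit+=33
Txn 4: debit+=229
Txn 5: debit+=387
Total debits = 1159

Answer: 1159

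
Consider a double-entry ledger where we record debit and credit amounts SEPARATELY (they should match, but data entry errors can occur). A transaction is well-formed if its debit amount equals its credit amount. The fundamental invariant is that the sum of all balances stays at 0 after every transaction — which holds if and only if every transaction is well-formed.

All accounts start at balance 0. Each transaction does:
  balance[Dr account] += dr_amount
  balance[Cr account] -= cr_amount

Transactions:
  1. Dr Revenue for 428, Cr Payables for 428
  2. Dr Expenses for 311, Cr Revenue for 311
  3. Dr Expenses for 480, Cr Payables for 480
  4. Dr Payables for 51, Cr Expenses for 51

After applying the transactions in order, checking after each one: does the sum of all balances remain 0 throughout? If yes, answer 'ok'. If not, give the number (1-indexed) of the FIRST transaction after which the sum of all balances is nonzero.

After txn 1: dr=428 cr=428 sum_balances=0
After txn 2: dr=311 cr=311 sum_balances=0
After txn 3: dr=480 cr=480 sum_balances=0
After txn 4: dr=51 cr=51 sum_balances=0

Answer: ok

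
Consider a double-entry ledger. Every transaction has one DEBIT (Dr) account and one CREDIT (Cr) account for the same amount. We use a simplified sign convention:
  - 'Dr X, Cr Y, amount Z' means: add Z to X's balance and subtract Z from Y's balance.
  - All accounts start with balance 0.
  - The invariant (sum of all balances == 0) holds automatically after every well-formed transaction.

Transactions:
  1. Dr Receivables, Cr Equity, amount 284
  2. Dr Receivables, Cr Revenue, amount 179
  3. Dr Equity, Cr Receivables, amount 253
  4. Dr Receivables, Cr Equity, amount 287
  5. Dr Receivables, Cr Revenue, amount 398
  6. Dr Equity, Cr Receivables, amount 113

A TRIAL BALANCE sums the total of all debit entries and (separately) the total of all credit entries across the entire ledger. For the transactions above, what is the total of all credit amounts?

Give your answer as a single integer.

Txn 1: credit+=284
Txn 2: credit+=179
Txn 3: credit+=253
Txn 4: credit+=287
Txn 5: credit+=398
Txn 6: credit+=113
Total credits = 1514

Answer: 1514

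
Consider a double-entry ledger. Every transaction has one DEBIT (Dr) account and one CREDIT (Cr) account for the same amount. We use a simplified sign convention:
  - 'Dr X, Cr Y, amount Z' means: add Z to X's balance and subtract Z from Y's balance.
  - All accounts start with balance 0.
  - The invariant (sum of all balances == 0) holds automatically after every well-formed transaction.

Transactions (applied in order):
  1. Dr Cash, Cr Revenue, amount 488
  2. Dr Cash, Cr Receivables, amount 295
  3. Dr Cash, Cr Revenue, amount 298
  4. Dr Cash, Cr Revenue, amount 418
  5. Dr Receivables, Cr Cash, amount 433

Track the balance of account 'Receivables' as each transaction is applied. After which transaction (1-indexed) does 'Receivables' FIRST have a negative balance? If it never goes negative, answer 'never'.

After txn 1: Receivables=0
After txn 2: Receivables=-295

Answer: 2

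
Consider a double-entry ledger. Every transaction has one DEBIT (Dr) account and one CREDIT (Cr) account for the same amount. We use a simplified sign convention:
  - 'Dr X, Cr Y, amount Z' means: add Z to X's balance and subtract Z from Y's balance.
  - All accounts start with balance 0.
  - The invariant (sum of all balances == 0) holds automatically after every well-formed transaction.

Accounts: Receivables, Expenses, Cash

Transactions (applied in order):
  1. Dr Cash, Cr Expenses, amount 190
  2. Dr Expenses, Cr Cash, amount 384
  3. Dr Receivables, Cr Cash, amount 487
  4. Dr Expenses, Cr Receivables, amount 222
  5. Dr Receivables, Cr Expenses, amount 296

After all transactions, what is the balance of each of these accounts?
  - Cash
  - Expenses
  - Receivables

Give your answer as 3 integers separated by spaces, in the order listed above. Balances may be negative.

Answer: -681 120 561

Derivation:
After txn 1 (Dr Cash, Cr Expenses, amount 190): Cash=190 Expenses=-190
After txn 2 (Dr Expenses, Cr Cash, amount 384): Cash=-194 Expenses=194
After txn 3 (Dr Receivables, Cr Cash, amount 487): Cash=-681 Expenses=194 Receivables=487
After txn 4 (Dr Expenses, Cr Receivables, amount 222): Cash=-681 Expenses=416 Receivables=265
After txn 5 (Dr Receivables, Cr Expenses, amount 296): Cash=-681 Expenses=120 Receivables=561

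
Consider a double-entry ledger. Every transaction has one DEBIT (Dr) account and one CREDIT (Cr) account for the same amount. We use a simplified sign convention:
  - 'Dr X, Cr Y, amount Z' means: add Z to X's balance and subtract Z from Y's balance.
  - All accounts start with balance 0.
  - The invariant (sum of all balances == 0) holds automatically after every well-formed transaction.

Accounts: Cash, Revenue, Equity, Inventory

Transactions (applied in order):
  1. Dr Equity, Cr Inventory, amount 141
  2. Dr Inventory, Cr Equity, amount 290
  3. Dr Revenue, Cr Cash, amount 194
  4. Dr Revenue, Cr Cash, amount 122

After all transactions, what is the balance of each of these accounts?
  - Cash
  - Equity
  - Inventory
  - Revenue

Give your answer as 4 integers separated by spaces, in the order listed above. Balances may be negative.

After txn 1 (Dr Equity, Cr Inventory, amount 141): Equity=141 Inventory=-141
After txn 2 (Dr Inventory, Cr Equity, amount 290): Equity=-149 Inventory=149
After txn 3 (Dr Revenue, Cr Cash, amount 194): Cash=-194 Equity=-149 Inventory=149 Revenue=194
After txn 4 (Dr Revenue, Cr Cash, amount 122): Cash=-316 Equity=-149 Inventory=149 Revenue=316

Answer: -316 -149 149 316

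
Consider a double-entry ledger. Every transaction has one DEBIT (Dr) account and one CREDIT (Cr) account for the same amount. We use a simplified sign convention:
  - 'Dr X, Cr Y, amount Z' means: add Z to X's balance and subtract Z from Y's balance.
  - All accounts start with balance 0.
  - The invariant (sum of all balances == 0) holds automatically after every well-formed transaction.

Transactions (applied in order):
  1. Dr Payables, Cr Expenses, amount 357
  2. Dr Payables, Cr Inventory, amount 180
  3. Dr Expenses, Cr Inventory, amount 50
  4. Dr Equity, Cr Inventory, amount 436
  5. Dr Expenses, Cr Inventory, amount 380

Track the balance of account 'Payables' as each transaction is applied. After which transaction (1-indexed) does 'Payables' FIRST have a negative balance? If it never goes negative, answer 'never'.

Answer: never

Derivation:
After txn 1: Payables=357
After txn 2: Payables=537
After txn 3: Payables=537
After txn 4: Payables=537
After txn 5: Payables=537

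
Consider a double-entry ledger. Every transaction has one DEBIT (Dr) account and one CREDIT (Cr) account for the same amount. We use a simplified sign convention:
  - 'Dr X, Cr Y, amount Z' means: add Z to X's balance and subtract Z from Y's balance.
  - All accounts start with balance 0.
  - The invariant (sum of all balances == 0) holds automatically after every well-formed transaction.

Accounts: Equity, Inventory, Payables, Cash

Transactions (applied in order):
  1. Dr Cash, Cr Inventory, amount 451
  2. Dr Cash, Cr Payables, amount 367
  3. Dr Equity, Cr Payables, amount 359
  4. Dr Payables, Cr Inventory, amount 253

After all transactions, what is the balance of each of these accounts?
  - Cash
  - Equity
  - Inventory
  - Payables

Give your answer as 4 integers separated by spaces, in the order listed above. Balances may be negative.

After txn 1 (Dr Cash, Cr Inventory, amount 451): Cash=451 Inventory=-451
After txn 2 (Dr Cash, Cr Payables, amount 367): Cash=818 Inventory=-451 Payables=-367
After txn 3 (Dr Equity, Cr Payables, amount 359): Cash=818 Equity=359 Inventory=-451 Payables=-726
After txn 4 (Dr Payables, Cr Inventory, amount 253): Cash=818 Equity=359 Inventory=-704 Payables=-473

Answer: 818 359 -704 -473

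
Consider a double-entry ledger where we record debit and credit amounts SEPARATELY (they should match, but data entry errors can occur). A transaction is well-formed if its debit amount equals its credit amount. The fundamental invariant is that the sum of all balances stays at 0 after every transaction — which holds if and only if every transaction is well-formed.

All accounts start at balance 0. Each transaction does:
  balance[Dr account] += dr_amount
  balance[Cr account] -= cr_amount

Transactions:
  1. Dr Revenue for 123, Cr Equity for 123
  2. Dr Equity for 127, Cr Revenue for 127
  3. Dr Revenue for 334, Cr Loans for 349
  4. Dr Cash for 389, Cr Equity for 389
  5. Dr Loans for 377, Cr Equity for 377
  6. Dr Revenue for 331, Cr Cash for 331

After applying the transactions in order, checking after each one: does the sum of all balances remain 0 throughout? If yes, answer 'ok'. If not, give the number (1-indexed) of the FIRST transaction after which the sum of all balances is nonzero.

After txn 1: dr=123 cr=123 sum_balances=0
After txn 2: dr=127 cr=127 sum_balances=0
After txn 3: dr=334 cr=349 sum_balances=-15
After txn 4: dr=389 cr=389 sum_balances=-15
After txn 5: dr=377 cr=377 sum_balances=-15
After txn 6: dr=331 cr=331 sum_balances=-15

Answer: 3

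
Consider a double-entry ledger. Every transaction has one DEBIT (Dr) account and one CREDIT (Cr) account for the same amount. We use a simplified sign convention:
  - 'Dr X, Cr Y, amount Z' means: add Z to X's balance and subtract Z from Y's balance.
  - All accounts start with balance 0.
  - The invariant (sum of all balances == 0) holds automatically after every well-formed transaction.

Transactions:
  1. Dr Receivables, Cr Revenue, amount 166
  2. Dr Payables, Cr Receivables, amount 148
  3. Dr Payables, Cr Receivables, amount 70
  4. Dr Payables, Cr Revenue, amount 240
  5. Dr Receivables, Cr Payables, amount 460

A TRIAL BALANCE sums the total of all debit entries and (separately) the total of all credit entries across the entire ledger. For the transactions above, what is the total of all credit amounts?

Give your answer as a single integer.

Answer: 1084

Derivation:
Txn 1: credit+=166
Txn 2: credit+=148
Txn 3: credit+=70
Txn 4: credit+=240
Txn 5: credit+=460
Total credits = 1084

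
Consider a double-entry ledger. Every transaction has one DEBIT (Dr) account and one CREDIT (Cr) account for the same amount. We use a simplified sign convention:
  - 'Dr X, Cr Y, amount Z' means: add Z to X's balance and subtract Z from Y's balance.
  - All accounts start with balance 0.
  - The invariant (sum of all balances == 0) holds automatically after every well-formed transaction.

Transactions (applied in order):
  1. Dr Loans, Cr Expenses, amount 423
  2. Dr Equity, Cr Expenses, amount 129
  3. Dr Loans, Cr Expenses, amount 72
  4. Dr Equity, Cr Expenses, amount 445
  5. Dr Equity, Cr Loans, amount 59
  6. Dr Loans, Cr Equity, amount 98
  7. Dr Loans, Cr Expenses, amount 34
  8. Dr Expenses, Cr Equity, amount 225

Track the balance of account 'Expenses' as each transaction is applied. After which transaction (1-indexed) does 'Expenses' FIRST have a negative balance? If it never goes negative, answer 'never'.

Answer: 1

Derivation:
After txn 1: Expenses=-423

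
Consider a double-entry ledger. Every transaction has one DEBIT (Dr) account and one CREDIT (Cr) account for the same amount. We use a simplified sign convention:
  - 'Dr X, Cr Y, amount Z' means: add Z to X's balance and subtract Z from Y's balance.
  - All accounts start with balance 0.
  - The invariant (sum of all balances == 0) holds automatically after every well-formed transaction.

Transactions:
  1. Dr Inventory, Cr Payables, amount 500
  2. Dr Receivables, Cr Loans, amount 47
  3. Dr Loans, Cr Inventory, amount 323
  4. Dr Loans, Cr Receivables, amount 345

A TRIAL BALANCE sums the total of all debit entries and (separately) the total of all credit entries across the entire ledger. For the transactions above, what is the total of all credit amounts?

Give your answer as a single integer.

Answer: 1215

Derivation:
Txn 1: credit+=500
Txn 2: credit+=47
Txn 3: credit+=323
Txn 4: credit+=345
Total credits = 1215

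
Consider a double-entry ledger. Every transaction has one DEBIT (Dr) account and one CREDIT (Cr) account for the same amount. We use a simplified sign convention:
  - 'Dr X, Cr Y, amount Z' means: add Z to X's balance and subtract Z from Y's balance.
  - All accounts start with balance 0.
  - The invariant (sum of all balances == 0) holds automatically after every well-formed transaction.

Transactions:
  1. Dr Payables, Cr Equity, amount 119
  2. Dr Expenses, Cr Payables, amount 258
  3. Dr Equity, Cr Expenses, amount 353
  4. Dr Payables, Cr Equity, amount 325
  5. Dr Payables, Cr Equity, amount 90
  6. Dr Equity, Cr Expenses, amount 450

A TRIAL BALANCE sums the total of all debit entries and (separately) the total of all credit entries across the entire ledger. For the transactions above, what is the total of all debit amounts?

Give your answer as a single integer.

Txn 1: debit+=119
Txn 2: debit+=258
Txn 3: debit+=353
Txn 4: debit+=325
Txn 5: debit+=90
Txn 6: debit+=450
Total debits = 1595

Answer: 1595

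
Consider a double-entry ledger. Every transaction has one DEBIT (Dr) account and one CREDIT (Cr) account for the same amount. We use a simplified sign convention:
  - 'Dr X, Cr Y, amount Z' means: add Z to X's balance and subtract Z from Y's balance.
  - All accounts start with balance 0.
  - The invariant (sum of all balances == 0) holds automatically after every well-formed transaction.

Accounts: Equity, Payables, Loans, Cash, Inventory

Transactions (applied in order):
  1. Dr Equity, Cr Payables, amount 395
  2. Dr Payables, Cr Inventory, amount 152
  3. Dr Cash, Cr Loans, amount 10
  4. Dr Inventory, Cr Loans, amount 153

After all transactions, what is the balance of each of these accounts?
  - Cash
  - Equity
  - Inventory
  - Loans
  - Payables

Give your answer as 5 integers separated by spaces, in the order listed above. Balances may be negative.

After txn 1 (Dr Equity, Cr Payables, amount 395): Equity=395 Payables=-395
After txn 2 (Dr Payables, Cr Inventory, amount 152): Equity=395 Inventory=-152 Payables=-243
After txn 3 (Dr Cash, Cr Loans, amount 10): Cash=10 Equity=395 Inventory=-152 Loans=-10 Payables=-243
After txn 4 (Dr Inventory, Cr Loans, amount 153): Cash=10 Equity=395 Inventory=1 Loans=-163 Payables=-243

Answer: 10 395 1 -163 -243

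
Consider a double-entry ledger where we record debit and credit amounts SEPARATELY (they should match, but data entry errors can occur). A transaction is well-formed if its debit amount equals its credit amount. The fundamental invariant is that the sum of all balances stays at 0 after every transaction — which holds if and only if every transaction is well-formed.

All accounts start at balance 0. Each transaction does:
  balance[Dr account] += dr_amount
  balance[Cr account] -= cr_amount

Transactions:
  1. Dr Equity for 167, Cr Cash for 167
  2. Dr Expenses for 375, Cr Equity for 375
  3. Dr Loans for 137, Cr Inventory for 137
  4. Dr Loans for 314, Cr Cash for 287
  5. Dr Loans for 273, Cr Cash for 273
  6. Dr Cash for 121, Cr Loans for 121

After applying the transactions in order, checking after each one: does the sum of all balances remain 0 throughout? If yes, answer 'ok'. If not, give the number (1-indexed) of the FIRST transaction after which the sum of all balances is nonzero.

Answer: 4

Derivation:
After txn 1: dr=167 cr=167 sum_balances=0
After txn 2: dr=375 cr=375 sum_balances=0
After txn 3: dr=137 cr=137 sum_balances=0
After txn 4: dr=314 cr=287 sum_balances=27
After txn 5: dr=273 cr=273 sum_balances=27
After txn 6: dr=121 cr=121 sum_balances=27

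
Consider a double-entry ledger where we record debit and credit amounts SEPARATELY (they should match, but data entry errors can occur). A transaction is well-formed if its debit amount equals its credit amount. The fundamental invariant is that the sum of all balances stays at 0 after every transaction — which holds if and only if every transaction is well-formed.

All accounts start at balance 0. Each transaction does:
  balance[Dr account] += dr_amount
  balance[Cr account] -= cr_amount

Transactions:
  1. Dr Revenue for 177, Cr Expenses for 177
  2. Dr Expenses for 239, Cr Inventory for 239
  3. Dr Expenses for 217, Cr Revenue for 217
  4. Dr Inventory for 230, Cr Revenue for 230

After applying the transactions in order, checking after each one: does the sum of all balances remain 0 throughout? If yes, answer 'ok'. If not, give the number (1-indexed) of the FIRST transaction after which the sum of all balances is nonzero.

After txn 1: dr=177 cr=177 sum_balances=0
After txn 2: dr=239 cr=239 sum_balances=0
After txn 3: dr=217 cr=217 sum_balances=0
After txn 4: dr=230 cr=230 sum_balances=0

Answer: ok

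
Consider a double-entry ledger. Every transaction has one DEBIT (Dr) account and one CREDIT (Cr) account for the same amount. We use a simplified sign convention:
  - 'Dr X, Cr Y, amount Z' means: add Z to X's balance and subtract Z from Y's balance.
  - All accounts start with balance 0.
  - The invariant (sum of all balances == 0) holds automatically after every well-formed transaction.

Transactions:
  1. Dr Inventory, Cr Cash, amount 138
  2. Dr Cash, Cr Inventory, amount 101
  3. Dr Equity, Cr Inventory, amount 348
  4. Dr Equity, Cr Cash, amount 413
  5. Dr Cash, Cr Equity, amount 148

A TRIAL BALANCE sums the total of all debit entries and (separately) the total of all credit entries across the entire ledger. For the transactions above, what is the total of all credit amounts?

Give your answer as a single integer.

Answer: 1148

Derivation:
Txn 1: credit+=138
Txn 2: credit+=101
Txn 3: credit+=348
Txn 4: credit+=413
Txn 5: credit+=148
Total credits = 1148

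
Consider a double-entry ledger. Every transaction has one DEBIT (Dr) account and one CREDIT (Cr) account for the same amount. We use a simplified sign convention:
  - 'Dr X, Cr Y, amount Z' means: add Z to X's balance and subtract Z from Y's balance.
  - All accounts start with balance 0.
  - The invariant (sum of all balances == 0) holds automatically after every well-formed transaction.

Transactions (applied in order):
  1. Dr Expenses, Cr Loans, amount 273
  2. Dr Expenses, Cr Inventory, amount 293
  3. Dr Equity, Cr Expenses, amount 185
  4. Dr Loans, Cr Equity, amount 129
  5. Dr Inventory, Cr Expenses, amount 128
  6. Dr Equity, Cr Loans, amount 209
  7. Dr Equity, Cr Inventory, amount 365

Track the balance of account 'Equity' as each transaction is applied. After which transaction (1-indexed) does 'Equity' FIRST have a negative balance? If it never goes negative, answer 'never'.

After txn 1: Equity=0
After txn 2: Equity=0
After txn 3: Equity=185
After txn 4: Equity=56
After txn 5: Equity=56
After txn 6: Equity=265
After txn 7: Equity=630

Answer: never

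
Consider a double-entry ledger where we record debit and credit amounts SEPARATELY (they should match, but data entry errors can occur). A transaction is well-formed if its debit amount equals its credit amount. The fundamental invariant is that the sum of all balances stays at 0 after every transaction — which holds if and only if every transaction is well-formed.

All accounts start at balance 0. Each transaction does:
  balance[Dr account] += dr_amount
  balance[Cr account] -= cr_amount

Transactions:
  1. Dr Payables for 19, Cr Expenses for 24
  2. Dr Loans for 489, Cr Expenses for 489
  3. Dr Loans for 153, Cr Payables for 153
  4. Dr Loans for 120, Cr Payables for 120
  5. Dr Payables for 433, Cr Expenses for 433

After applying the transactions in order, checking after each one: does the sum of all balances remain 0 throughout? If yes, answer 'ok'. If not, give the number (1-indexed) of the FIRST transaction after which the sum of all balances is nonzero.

After txn 1: dr=19 cr=24 sum_balances=-5
After txn 2: dr=489 cr=489 sum_balances=-5
After txn 3: dr=153 cr=153 sum_balances=-5
After txn 4: dr=120 cr=120 sum_balances=-5
After txn 5: dr=433 cr=433 sum_balances=-5

Answer: 1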